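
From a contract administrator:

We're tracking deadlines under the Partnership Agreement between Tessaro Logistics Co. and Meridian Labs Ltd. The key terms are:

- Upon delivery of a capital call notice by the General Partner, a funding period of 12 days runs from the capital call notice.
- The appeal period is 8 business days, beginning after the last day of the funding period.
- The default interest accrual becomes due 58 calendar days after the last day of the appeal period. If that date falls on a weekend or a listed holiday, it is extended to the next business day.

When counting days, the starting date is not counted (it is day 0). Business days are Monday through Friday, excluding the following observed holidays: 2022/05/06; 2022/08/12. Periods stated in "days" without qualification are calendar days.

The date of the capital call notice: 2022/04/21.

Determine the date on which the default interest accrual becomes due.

2022/07/13

The last day of the funding period: 12 calendar days after 2022/04/21 is 2022/05/03.
The last day of the appeal period: counting 8 business days from Tuesday, 2022/05/03 (May 4, May 5, May 9, May 10, May 11, May 12, May 13, May 16, skipping weekends and the listed holiday on May 6) reaches Monday, 2022/05/16.
The date on which the default interest accrual becomes due: 58 calendar days after 2022/05/16 is 2022/07/13. 2022/07/13 is a Wednesday and is not a listed holiday, so no roll-forward applies.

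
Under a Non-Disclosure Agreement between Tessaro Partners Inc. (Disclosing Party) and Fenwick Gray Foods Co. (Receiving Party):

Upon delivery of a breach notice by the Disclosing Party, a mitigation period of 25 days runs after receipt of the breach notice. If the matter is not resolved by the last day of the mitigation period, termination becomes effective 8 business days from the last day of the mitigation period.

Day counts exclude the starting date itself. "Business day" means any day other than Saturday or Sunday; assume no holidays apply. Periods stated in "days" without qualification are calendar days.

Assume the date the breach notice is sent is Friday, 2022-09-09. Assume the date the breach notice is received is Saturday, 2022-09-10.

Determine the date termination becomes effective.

2022-10-17

The last day of the mitigation period: 25 calendar days after 2022-09-10 is 2022-10-05.
From Wednesday, 2022-10-05, 8 business days (Oct 6, Oct 7, Oct 10, Oct 11, Oct 12, Oct 13, Oct 14, Oct 17, skipping weekends) brings us to Monday, 2022-10-17, which is the date termination becomes effective.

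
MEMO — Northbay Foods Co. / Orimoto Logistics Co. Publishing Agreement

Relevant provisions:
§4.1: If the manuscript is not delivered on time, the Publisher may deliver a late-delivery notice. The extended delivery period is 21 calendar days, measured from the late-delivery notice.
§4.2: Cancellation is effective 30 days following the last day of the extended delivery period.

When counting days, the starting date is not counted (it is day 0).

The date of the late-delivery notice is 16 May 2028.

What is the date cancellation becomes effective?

6 July 2028

The last day of the extended delivery period: 21 calendar days after 16 May 2028 is 6 June 2028.
The date cancellation becomes effective: 6 June 2028 + 30 days = 6 July 2028.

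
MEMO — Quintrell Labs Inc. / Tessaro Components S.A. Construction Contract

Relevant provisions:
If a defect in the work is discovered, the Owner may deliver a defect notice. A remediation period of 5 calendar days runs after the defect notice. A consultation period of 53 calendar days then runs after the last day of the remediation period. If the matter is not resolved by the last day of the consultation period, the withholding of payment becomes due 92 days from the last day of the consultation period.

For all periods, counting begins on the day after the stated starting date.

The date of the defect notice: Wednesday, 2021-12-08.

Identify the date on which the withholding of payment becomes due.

2022-05-07

The last day of the remediation period: 2021-12-08 + 5 days = 2021-12-13.
The last day of the consultation period: 53 calendar days after 2021-12-13 is 2022-02-04.
Adding 92 calendar days to 2022-02-04 gives 2022-05-07, which is the date on which the withholding of payment becomes due.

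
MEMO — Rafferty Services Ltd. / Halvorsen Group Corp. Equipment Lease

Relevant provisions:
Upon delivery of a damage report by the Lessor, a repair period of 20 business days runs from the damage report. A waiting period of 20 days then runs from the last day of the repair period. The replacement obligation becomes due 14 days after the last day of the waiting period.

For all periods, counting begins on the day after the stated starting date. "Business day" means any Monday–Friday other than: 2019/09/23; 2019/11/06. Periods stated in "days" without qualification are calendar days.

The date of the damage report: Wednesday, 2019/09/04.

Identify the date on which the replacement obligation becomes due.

The last day of the repair period: 20 business days after Wednesday, 2019/09/04, skipping weekends and the listed holiday on Sep 23 — Sep 5, Sep 6, Sep 9, Sep 10, …, Oct 1, Oct 2, Oct 3 — lands on Thursday, 2019/10/03.
Adding 20 calendar days to 2019/10/03 gives 2019/10/23, which is the last day of the waiting period.
Adding 14 calendar days to 2019/10/23 gives 2019/11/06, which is the date on which the replacement obligation becomes due.

2019/11/06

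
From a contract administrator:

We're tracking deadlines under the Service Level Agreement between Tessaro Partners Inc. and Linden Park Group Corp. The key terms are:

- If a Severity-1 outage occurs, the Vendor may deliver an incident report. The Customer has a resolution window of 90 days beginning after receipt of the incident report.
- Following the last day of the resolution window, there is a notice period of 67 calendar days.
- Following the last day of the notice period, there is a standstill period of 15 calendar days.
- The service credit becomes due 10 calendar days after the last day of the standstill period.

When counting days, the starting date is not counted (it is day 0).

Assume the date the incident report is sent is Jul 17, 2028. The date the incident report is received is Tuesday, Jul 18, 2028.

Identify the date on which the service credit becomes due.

Jan 16, 2029

The last day of the resolution window: Jul 18, 2028 + 90 days = Oct 16, 2028.
Adding 67 calendar days to Oct 16, 2028 gives Dec 22, 2028, which is the last day of the notice period.
The last day of the standstill period: Dec 22, 2028 + 15 days = Jan 6, 2029.
The date on which the service credit becomes due: Jan 6, 2029 + 10 days = Jan 16, 2029.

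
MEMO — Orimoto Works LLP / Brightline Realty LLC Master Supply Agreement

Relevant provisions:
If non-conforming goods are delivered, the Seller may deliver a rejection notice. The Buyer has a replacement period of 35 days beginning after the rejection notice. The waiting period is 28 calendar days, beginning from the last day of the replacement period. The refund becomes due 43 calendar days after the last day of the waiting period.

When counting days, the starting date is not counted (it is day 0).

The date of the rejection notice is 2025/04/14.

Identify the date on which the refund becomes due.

2025/07/29

Adding 35 calendar days to 2025/04/14 gives 2025/05/19, which is the last day of the replacement period.
The last day of the waiting period: 28 calendar days after 2025/05/19 is 2025/06/16.
The date on which the refund becomes due: 43 calendar days after 2025/06/16 is 2025/07/29.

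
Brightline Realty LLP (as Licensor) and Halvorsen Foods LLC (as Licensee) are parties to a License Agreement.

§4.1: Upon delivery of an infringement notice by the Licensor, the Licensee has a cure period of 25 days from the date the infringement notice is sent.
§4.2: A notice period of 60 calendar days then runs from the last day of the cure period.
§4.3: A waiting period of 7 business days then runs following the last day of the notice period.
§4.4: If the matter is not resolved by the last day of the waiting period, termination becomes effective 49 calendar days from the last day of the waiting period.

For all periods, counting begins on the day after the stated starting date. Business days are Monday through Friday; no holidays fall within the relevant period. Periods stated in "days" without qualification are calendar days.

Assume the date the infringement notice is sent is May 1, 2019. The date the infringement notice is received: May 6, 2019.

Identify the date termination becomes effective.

September 23, 2019

The last day of the cure period: 25 calendar days after May 1, 2019 is May 26, 2019.
The last day of the notice period: May 26, 2019 + 60 days = July 25, 2019.
From Thursday, July 25, 2019, 7 business days (Jul 26, Jul 29, Jul 30, Jul 31, Aug 1, Aug 2, Aug 5, skipping weekends) brings us to Monday, August 5, 2019, which is the last day of the waiting period.
The date termination becomes effective: 49 calendar days after August 5, 2019 is September 23, 2019.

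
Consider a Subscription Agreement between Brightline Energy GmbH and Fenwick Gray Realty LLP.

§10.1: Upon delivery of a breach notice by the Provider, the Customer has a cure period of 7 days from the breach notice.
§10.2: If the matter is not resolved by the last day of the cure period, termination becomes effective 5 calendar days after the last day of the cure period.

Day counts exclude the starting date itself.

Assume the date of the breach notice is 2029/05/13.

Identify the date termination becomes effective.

Adding 7 calendar days to 2029/05/13 gives 2029/05/20, which is the last day of the cure period.
Adding 5 calendar days to 2029/05/20 gives 2029/05/25, which is the date termination becomes effective.

2029/05/25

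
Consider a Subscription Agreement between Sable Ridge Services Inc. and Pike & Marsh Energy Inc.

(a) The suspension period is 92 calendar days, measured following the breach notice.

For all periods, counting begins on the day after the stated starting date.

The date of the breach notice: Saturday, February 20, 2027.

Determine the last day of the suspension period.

May 23, 2027

The last day of the suspension period: 92 calendar days after February 20, 2027 is May 23, 2027.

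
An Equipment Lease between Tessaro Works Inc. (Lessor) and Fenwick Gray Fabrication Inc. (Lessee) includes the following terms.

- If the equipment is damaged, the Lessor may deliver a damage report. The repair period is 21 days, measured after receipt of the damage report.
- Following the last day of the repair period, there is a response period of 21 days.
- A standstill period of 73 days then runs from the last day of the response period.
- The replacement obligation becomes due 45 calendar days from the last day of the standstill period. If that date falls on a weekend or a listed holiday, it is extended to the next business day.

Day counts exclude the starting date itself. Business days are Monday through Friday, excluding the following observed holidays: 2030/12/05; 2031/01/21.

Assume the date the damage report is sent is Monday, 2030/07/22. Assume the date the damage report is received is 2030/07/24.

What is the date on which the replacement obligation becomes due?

2030/12/31

Adding 21 calendar days to 2030/07/24 gives 2030/08/14, which is the last day of the repair period.
Adding 21 calendar days to 2030/08/14 gives 2030/09/04, which is the last day of the response period.
The last day of the standstill period: 73 calendar days after 2030/09/04 is 2030/11/16.
Adding 45 calendar days to 2030/11/16 gives 2030/12/31, which is the date on which the replacement obligation becomes due. 2030/12/31 is a Tuesday and is not a listed holiday, so no roll-forward applies.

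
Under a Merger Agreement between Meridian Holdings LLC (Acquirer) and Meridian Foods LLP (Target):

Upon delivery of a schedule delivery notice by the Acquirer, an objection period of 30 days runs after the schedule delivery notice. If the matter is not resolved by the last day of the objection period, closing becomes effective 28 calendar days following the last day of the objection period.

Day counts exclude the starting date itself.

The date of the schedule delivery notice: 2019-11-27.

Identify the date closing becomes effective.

The last day of the objection period: 30 calendar days after 2019-11-27 is 2019-12-27.
The date closing becomes effective: 28 calendar days after 2019-12-27 is 2020-01-24.

2020-01-24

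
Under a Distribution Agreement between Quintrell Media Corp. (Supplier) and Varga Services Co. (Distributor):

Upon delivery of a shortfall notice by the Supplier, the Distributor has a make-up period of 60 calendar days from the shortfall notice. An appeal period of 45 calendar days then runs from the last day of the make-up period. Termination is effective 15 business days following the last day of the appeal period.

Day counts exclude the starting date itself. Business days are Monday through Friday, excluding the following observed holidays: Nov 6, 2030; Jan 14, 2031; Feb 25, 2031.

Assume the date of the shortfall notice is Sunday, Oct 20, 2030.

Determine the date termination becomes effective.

Adding 60 calendar days to Oct 20, 2030 gives Dec 19, 2030, which is the last day of the make-up period.
Adding 45 calendar days to Dec 19, 2030 gives Feb 2, 2031, which is the last day of the appeal period.
The date termination becomes effective: counting 15 business days from Sunday, Feb 2, 2031 (Feb 3, Feb 4, Feb 5, Feb 6, …, Feb 19, Feb 20, Feb 21, skipping weekends) reaches Friday, Feb 21, 2031.

Feb 21, 2031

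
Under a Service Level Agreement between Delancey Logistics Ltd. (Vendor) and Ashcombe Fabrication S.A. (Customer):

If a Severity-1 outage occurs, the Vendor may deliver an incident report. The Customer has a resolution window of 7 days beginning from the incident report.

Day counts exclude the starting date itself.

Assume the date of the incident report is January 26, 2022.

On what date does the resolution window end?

February 2, 2022

The last day of the resolution window: 7 calendar days after January 26, 2022 is February 2, 2022.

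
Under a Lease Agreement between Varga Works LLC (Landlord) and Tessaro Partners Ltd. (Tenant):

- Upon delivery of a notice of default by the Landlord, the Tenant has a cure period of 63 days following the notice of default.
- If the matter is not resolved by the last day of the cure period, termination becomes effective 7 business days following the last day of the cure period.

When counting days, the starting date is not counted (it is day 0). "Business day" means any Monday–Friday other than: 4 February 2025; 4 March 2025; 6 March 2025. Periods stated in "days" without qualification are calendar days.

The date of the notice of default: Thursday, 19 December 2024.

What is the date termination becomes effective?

Adding 63 calendar days to 19 December 2024 gives 20 February 2025, which is the last day of the cure period.
The date termination becomes effective: 7 business days after Thursday, 20 February 2025, skipping weekends — Feb 21, Feb 24, Feb 25, Feb 26, Feb 27, Feb 28, Mar 3 — lands on Monday, 3 March 2025.

3 March 2025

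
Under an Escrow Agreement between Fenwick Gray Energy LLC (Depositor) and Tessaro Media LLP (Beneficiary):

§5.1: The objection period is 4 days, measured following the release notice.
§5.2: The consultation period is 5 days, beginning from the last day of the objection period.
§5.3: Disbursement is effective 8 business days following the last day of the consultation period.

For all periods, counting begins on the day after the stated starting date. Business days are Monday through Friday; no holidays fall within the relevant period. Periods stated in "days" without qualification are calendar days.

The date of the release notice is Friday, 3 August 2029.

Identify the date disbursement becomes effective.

22 August 2029

Adding 4 calendar days to 3 August 2029 gives 7 August 2029, which is the last day of the objection period.
The last day of the consultation period: 7 August 2029 + 5 days = 12 August 2029.
From Sunday, 12 August 2029, 8 business days (Aug 13, Aug 14, Aug 15, Aug 16, Aug 17, Aug 20, Aug 21, Aug 22, skipping weekends) brings us to Wednesday, 22 August 2029, which is the date disbursement becomes effective.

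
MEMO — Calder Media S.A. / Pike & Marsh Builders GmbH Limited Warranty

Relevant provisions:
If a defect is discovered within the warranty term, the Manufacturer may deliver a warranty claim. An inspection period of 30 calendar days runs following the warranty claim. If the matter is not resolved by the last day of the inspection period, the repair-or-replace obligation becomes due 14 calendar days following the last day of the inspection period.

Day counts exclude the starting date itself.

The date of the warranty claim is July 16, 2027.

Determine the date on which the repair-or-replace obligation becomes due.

August 29, 2027

The last day of the inspection period: 30 calendar days after July 16, 2027 is August 15, 2027.
Adding 14 calendar days to August 15, 2027 gives August 29, 2027, which is the date on which the repair-or-replace obligation becomes due.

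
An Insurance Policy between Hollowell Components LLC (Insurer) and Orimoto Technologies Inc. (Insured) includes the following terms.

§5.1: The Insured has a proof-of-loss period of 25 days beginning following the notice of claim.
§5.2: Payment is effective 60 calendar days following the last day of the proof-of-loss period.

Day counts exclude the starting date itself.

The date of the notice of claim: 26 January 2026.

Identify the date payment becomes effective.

21 April 2026

The last day of the proof-of-loss period: 26 January 2026 + 25 days = 20 February 2026.
The date payment becomes effective: 60 calendar days after 20 February 2026 is 21 April 2026.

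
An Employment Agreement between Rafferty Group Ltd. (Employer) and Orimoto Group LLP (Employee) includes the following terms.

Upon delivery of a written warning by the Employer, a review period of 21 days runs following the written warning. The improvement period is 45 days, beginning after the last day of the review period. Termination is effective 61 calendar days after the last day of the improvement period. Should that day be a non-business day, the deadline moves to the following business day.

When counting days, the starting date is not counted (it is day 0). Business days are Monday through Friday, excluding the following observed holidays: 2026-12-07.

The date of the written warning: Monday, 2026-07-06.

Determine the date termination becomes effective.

2026-11-10

Adding 21 calendar days to 2026-07-06 gives 2026-07-27, which is the last day of the review period.
The last day of the improvement period: 45 calendar days after 2026-07-27 is 2026-09-10.
The date termination becomes effective: 61 calendar days after 2026-09-10 is 2026-11-10. 2026-11-10 is a Tuesday and is not a listed holiday, so no roll-forward applies.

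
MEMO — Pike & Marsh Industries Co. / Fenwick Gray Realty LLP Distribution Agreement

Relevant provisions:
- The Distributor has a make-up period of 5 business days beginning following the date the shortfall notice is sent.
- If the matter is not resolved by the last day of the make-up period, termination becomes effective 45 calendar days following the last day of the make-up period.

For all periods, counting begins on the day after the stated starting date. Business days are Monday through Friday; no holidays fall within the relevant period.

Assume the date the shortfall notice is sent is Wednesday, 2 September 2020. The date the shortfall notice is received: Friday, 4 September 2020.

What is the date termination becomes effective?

24 October 2020

From Wednesday, 2 September 2020, 5 business days (Sep 3, Sep 4, Sep 7, Sep 8, Sep 9, skipping weekends) brings us to Wednesday, 9 September 2020, which is the last day of the make-up period.
The date termination becomes effective: 9 September 2020 + 45 days = 24 October 2020.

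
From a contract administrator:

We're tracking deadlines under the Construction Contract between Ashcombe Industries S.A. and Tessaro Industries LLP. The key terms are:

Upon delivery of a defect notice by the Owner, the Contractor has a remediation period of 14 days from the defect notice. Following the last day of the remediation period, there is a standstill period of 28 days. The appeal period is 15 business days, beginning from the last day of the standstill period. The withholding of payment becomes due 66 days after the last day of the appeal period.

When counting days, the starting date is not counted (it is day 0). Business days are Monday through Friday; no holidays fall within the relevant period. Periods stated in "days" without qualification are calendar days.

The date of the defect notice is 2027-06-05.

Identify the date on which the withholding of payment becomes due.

2027-10-11

The last day of the remediation period: 14 calendar days after 2027-06-05 is 2027-06-19.
The last day of the standstill period: 28 calendar days after 2027-06-19 is 2027-07-17.
From Saturday, 2027-07-17, 15 business days (Jul 19, Jul 20, Jul 21, Jul 22, …, Aug 4, Aug 5, Aug 6, skipping weekends) brings us to Friday, 2027-08-06, which is the last day of the appeal period.
The date on which the withholding of payment becomes due: 2027-08-06 + 66 days = 2027-10-11.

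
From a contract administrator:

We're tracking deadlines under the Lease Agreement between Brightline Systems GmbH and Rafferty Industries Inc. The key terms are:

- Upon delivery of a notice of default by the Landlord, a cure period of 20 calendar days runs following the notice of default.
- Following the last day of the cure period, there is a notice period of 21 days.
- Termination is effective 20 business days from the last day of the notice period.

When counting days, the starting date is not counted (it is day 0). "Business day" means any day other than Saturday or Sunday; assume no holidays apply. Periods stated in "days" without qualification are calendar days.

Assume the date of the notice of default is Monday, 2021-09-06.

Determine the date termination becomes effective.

2021-11-12

Adding 20 calendar days to 2021-09-06 gives 2021-09-26, which is the last day of the cure period.
The last day of the notice period: 2021-09-26 + 21 days = 2021-10-17.
The date termination becomes effective: counting 20 business days from Sunday, 2021-10-17 (Oct 18, Oct 19, Oct 20, Oct 21, …, Nov 10, Nov 11, Nov 12, skipping weekends) reaches Friday, 2021-11-12.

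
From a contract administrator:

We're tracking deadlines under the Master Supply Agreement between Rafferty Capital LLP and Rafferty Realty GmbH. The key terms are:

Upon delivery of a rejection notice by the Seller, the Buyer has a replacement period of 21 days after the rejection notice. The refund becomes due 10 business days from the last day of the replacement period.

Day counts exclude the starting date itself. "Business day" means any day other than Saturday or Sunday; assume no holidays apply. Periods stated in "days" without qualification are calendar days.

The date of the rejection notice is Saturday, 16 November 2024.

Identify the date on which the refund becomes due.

20 December 2024

The last day of the replacement period: 16 November 2024 + 21 days = 7 December 2024.
The date on which the refund becomes due: counting 10 business days from Saturday, 7 December 2024 (Dec 9, Dec 10, Dec 11, Dec 12, Dec 13, Dec 16, Dec 17, Dec 18, Dec 19, Dec 20, skipping weekends) reaches Friday, 20 December 2024.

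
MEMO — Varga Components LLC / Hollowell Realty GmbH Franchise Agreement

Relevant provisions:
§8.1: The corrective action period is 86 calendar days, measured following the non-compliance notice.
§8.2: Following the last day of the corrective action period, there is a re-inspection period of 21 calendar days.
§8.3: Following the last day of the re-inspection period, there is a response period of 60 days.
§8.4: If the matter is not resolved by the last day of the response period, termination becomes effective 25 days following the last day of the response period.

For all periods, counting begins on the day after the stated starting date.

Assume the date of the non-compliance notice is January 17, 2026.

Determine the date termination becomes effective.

July 28, 2026

The last day of the corrective action period: 86 calendar days after January 17, 2026 is April 13, 2026.
Adding 21 calendar days to April 13, 2026 gives May 4, 2026, which is the last day of the re-inspection period.
Adding 60 calendar days to May 4, 2026 gives July 3, 2026, which is the last day of the response period.
The date termination becomes effective: July 3, 2026 + 25 days = July 28, 2026.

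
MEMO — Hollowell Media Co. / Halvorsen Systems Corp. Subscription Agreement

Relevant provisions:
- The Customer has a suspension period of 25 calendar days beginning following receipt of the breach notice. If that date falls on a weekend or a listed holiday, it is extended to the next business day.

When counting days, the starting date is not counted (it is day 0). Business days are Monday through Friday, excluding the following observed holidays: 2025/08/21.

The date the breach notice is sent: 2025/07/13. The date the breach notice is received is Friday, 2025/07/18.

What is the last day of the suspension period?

The last day of the suspension period: 25 calendar days after 2025/07/18 is 2025/08/12. 2025/08/12 is a Tuesday and is not a listed holiday, so no roll-forward applies.

2025/08/12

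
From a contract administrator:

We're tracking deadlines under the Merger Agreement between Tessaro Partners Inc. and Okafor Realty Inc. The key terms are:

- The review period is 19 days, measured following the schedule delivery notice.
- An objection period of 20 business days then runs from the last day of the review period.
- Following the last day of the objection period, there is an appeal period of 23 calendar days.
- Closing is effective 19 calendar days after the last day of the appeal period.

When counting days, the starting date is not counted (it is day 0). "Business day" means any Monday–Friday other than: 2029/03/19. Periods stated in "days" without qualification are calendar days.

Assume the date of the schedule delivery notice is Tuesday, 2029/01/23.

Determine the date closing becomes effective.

2029/04/20

The last day of the review period: 19 calendar days after 2029/01/23 is 2029/02/11.
The last day of the objection period: counting 20 business days from Sunday, 2029/02/11 (Feb 12, Feb 13, Feb 14, Feb 15, …, Mar 7, Mar 8, Mar 9, skipping weekends) reaches Friday, 2029/03/09.
The last day of the appeal period: 23 calendar days after 2029/03/09 is 2029/04/01.
Adding 19 calendar days to 2029/04/01 gives 2029/04/20, which is the date closing becomes effective.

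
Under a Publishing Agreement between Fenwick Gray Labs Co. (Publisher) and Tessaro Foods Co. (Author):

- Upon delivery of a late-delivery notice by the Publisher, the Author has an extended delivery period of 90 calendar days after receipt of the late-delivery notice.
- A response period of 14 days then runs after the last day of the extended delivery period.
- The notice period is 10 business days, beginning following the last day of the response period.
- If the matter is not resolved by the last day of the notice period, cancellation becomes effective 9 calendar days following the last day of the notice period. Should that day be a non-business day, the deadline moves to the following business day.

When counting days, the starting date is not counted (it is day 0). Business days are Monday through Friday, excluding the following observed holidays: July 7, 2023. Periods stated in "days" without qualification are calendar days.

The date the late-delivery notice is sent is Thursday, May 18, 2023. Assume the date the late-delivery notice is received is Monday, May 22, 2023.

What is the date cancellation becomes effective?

Adding 90 calendar days to May 22, 2023 gives August 20, 2023, which is the last day of the extended delivery period.
Adding 14 calendar days to August 20, 2023 gives September 3, 2023, which is the last day of the response period.
The last day of the notice period: counting 10 business days from Sunday, September 3, 2023 (Sep 4, Sep 5, Sep 6, Sep 7, Sep 8, Sep 11, Sep 12, Sep 13, Sep 14, Sep 15, skipping weekends) reaches Friday, September 15, 2023.
The date cancellation becomes effective: September 15, 2023 + 9 days = September 24, 2023. That falls on a Sunday, so it rolls to the next business day, Monday, September 25, 2023.

September 25, 2023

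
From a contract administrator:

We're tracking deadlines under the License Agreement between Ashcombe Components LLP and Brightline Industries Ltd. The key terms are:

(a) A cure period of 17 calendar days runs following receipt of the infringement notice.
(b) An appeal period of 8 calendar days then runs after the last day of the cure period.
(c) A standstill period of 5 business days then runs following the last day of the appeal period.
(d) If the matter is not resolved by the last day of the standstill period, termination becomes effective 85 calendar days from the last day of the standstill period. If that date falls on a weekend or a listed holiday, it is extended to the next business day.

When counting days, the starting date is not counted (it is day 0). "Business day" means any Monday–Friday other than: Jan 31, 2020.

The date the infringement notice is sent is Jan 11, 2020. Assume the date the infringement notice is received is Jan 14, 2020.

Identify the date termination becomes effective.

Adding 17 calendar days to Jan 14, 2020 gives Jan 31, 2020, which is the last day of the cure period.
The last day of the appeal period: 8 calendar days after Jan 31, 2020 is Feb 8, 2020.
The last day of the standstill period: counting 5 business days from Saturday, Feb 8, 2020 (Feb 10, Feb 11, Feb 12, Feb 13, Feb 14, skipping weekends) reaches Friday, Feb 14, 2020.
The date termination becomes effective: 85 calendar days after Feb 14, 2020 is May 9, 2020. That falls on a Saturday, so it rolls to the next business day, Monday, May 11, 2020.

May 11, 2020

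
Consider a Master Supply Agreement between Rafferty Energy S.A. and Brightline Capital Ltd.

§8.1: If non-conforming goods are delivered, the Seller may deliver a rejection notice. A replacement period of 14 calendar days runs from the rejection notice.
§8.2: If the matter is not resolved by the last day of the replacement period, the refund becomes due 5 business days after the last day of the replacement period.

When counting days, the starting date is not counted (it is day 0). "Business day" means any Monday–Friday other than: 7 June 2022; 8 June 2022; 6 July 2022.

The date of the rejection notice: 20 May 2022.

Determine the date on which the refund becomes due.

The last day of the replacement period: 20 May 2022 + 14 days = 3 June 2022.
From Friday, 3 June 2022, 5 business days (Jun 6, Jun 9, Jun 10, Jun 13, Jun 14, skipping weekends and the listed holidays on Jun 7, Jun 8) brings us to Tuesday, 14 June 2022, which is the date on which the refund becomes due.

14 June 2022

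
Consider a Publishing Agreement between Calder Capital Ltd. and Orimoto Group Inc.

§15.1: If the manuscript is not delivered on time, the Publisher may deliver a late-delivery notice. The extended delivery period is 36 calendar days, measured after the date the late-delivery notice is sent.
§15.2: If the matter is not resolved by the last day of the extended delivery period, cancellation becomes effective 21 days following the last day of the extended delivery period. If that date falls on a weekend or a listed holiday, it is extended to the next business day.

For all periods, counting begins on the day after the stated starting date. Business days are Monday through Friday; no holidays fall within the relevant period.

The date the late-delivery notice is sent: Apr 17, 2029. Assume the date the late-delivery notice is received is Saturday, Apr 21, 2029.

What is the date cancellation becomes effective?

Adding 36 calendar days to Apr 17, 2029 gives May 23, 2029, which is the last day of the extended delivery period.
Adding 21 calendar days to May 23, 2029 gives Jun 13, 2029, which is the date cancellation becomes effective. Jun 13, 2029 is a Wednesday, so no roll-forward applies.

Jun 13, 2029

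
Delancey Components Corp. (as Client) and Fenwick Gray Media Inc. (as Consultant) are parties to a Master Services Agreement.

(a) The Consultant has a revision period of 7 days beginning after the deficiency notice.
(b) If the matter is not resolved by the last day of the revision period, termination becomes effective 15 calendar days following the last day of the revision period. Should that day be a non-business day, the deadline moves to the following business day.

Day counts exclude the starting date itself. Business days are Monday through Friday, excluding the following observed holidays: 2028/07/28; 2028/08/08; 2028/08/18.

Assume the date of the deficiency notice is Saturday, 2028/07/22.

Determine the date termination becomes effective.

2028/08/14

Adding 7 calendar days to 2028/07/22 gives 2028/07/29, which is the last day of the revision period.
Adding 15 calendar days to 2028/07/29 gives 2028/08/13, which is the date termination becomes effective. That falls on a Sunday, so it rolls to the next business day, Monday, 2028/08/14.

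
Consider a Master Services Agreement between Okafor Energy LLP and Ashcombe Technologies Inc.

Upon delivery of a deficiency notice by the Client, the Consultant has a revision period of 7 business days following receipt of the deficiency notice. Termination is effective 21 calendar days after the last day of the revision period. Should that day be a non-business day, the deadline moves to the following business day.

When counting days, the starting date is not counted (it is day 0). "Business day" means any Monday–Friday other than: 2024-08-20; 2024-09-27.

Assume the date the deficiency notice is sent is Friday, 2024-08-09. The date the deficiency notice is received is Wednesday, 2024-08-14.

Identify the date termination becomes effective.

The last day of the revision period: 7 business days after Wednesday, 2024-08-14, skipping weekends and the listed holiday on Aug 20 — Aug 15, Aug 16, Aug 19, Aug 21, Aug 22, Aug 23, Aug 26 — lands on Monday, 2024-08-26.
Adding 21 calendar days to 2024-08-26 gives 2024-09-16, which is the date termination becomes effective. 2024-09-16 is a Monday and is not a listed holiday, so no roll-forward applies.

2024-09-16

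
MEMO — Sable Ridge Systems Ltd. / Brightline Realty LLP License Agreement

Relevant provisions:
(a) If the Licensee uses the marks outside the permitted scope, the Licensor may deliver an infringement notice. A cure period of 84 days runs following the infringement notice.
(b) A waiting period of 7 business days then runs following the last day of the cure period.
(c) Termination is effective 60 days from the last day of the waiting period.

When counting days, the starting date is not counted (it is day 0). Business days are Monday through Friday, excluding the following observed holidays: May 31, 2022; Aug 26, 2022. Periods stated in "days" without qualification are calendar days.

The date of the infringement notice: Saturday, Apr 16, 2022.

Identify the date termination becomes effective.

Adding 84 calendar days to Apr 16, 2022 gives Jul 9, 2022, which is the last day of the cure period.
The last day of the waiting period: 7 business days after Saturday, Jul 9, 2022, skipping weekends — Jul 11, Jul 12, Jul 13, Jul 14, Jul 15, Jul 18, Jul 19 — lands on Tuesday, Jul 19, 2022.
Adding 60 calendar days to Jul 19, 2022 gives Sep 17, 2022, which is the date termination becomes effective.

Sep 17, 2022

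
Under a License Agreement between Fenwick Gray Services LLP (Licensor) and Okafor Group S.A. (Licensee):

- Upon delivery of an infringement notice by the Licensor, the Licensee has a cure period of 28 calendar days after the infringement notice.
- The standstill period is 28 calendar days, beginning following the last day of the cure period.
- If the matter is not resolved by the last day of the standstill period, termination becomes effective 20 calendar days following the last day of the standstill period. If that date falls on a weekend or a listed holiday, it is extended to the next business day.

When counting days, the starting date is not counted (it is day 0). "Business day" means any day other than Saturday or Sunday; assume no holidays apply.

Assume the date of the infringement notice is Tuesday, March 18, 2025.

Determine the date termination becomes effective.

June 2, 2025

Adding 28 calendar days to March 18, 2025 gives April 15, 2025, which is the last day of the cure period.
Adding 28 calendar days to April 15, 2025 gives May 13, 2025, which is the last day of the standstill period.
The date termination becomes effective: 20 calendar days after May 13, 2025 is June 2, 2025. June 2, 2025 is a Monday, so no roll-forward applies.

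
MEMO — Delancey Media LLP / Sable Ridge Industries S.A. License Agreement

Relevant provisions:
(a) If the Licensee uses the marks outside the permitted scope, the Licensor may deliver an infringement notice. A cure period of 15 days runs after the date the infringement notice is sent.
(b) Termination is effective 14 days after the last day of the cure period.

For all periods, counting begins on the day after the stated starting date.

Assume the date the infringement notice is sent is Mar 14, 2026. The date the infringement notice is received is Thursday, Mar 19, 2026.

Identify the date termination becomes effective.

Apr 12, 2026

The last day of the cure period: 15 calendar days after Mar 14, 2026 is Mar 29, 2026.
The date termination becomes effective: 14 calendar days after Mar 29, 2026 is Apr 12, 2026.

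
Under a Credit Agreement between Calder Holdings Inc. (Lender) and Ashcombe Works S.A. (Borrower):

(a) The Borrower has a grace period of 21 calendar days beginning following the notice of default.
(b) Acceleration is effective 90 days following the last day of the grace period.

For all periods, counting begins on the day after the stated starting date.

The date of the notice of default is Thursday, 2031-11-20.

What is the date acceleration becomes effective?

2032-03-10

The last day of the grace period: 2031-11-20 + 21 days = 2031-12-11.
The date acceleration becomes effective: 90 calendar days after 2031-12-11 is 2032-03-10.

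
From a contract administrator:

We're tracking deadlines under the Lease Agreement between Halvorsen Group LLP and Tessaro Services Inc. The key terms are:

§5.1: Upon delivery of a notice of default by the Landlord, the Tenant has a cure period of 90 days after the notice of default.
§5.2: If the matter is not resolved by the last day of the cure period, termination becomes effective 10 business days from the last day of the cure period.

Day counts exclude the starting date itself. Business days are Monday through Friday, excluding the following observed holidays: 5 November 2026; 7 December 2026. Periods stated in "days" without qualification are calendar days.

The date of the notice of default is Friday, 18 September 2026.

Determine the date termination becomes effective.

The last day of the cure period: 18 September 2026 + 90 days = 17 December 2026.
The date termination becomes effective: counting 10 business days from Thursday, 17 December 2026 (Dec 18, Dec 21, Dec 22, Dec 23, Dec 24, Dec 25, Dec 28, Dec 29, Dec 30, Dec 31, skipping weekends) reaches Thursday, 31 December 2026.

31 December 2026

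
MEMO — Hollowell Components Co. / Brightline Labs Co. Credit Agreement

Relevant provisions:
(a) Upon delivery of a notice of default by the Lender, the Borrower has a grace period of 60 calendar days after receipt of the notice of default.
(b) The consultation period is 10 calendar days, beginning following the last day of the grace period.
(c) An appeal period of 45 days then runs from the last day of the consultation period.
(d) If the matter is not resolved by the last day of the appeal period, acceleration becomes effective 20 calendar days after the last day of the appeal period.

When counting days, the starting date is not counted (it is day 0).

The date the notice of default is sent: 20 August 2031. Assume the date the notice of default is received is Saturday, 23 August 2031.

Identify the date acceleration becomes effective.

5 January 2032

The last day of the grace period: 23 August 2031 + 60 days = 22 October 2031.
Adding 10 calendar days to 22 October 2031 gives 1 November 2031, which is the last day of the consultation period.
Adding 45 calendar days to 1 November 2031 gives 16 December 2031, which is the last day of the appeal period.
The date acceleration becomes effective: 20 calendar days after 16 December 2031 is 5 January 2032.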